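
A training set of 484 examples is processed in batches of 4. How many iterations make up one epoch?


Iterations per epoch = dataset_size / batch_size
= 484 / 4
= 121

121


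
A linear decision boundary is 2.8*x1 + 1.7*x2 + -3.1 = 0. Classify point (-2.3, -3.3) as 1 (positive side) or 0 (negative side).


Compute 2.8 * -2.3 + 1.7 * -3.3 + -3.1
= -6.44 + -5.61 + -3.1
= -15.15
Since -15.15 < 0, the point is on the negative side.

0


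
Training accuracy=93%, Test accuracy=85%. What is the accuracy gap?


Gap = train_accuracy - test_accuracy
= 93 - 85
= 8%
This moderate gap may indicate mild overfitting.

8


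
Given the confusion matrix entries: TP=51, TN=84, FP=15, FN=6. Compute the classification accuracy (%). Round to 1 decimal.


Accuracy = (TP + TN) / (TP + TN + FP + FN) * 100
= (51 + 84) / (51 + 84 + 15 + 6)
= 135 / 156
= 0.8654
= 86.5%

86.5


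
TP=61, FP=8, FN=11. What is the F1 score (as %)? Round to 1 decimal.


Precision = TP / (TP + FP) = 61 / 69 = 0.8841
Recall = TP / (TP + FN) = 61 / 72 = 0.8472
F1 = 2 * P * R / (P + R)
= 2 * 0.8841 * 0.8472 / (0.8841 + 0.8472)
= 1.498 / 1.7313
= 0.8652
As percentage: 86.5%

86.5


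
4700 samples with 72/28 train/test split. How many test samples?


Train samples = 4700 * 72% = 3384
Test samples = 4700 - 3384
= 1316

1316


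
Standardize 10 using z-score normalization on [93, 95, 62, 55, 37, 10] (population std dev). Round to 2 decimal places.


Mean = (93 + 95 + 62 + 55 + 37 + 10) / 6 = 58.6667
Variance = sum((x_i - mean)^2) / n = 893.5556
Std = sqrt(893.5556) = 29.8924
Z = (x - mean) / std
= (10 - 58.6667) / 29.8924
= -48.6667 / 29.8924
= -1.63

-1.63


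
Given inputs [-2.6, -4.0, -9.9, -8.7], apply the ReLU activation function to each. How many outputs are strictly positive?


ReLU(x) = max(0, x) for each element:
ReLU(-2.6) = 0
ReLU(-4.0) = 0
ReLU(-9.9) = 0
ReLU(-8.7) = 0
Active neurons (>0): 0

0


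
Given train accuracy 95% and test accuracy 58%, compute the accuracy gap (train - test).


Gap = train_accuracy - test_accuracy
= 95 - 58
= 37%
This large gap strongly indicates overfitting.

37


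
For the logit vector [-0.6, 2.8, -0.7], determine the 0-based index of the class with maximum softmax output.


Softmax is a monotonic transformation, so it preserves the argmax.
We need to find the index of the maximum logit.
Index 0: -0.6
Index 1: 2.8
Index 2: -0.7
Maximum logit = 2.8 at index 1

1


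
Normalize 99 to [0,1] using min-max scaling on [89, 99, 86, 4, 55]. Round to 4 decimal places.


Min = 4, Max = 99
Range = 99 - 4 = 95
Scaled = (x - min) / (max - min)
= (99 - 4) / 95
= 95 / 95
= 1.0000

1.0000


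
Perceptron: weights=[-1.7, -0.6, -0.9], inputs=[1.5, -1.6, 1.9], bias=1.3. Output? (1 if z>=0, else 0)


z = w . x + b
= -1.7*1.5 + -0.6*-1.6 + -0.9*1.9 + 1.3
= -2.55 + 0.96 + -1.71 + 1.3
= -3.3 + 1.3
= -2.0
Since z = -2.0 < 0, output = 0

0


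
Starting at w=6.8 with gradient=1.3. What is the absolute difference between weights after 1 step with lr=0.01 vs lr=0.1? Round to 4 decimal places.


With lr=0.01: w_new = 6.8 - 0.01 * 1.3 = 6.787
With lr=0.1: w_new = 6.8 - 0.1 * 1.3 = 6.67
Absolute difference = |6.787 - 6.67|
= 0.1170

0.1170


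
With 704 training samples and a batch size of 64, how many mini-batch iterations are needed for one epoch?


Iterations per epoch = dataset_size / batch_size
= 704 / 64
= 11

11


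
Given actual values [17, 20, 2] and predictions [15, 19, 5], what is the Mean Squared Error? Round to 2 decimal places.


Differences: [2, 1, -3]
Squared errors: [4, 1, 9]
Sum of squared errors = 14
MSE = 14 / 3 = 4.67

4.67


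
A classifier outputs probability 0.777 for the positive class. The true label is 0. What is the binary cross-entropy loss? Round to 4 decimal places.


For y=0: Loss = -log(1-p)
= -log(1 - 0.777)
= -log(0.223)
= -(-1.5006)
= 1.5006

1.5006


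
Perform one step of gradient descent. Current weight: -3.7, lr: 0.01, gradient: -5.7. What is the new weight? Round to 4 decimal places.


w_new = w_old - lr * gradient
= -3.7 - 0.01 * -5.7
= -3.7 - (-0.057)
= -3.6430

-3.6430


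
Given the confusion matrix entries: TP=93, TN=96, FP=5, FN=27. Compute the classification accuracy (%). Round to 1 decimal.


Accuracy = (TP + TN) / (TP + TN + FP + FN) * 100
= (93 + 96) / (93 + 96 + 5 + 27)
= 189 / 221
= 0.8552
= 85.5%

85.5


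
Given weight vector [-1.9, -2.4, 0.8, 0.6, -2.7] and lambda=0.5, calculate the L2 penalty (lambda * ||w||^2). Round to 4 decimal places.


Squaring each weight:
(-1.9)^2 = 3.61
(-2.4)^2 = 5.76
0.8^2 = 0.64
0.6^2 = 0.36
(-2.7)^2 = 7.29
Sum of squares = 17.66
Penalty = 0.5 * 17.66 = 8.8300

8.8300


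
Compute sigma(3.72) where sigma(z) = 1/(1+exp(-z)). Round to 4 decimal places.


sigmoid(z) = 1 / (1 + exp(-z))
exp(-(3.72)) = exp(-3.72) = 0.0242
1 + 0.0242 = 1.0242
1 / 1.0242 = 0.9763

0.9763


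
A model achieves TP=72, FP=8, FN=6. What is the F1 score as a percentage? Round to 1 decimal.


Precision = TP / (TP + FP) = 72 / 80 = 0.9
Recall = TP / (TP + FN) = 72 / 78 = 0.9231
F1 = 2 * P * R / (P + R)
= 2 * 0.9 * 0.9231 / (0.9 + 0.9231)
= 1.6615 / 1.8231
= 0.9114
As percentage: 91.1%

91.1


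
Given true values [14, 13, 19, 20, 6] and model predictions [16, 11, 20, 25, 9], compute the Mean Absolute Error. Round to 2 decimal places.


Absolute errors: [2, 2, 1, 5, 3]
Sum of absolute errors = 13
MAE = 13 / 5 = 2.60

2.60


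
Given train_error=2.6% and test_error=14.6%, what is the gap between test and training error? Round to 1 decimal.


Generalization gap = test_error - train_error
= 14.6 - 2.6
= 12.0%
A large gap suggests overfitting.

12.0


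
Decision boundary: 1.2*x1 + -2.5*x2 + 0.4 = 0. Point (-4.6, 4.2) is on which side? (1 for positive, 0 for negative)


Compute 1.2 * -4.6 + -2.5 * 4.2 + 0.4
= -5.52 + -10.5 + 0.4
= -15.62
Since -15.62 < 0, the point is on the negative side.

0


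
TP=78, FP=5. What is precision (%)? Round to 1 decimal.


Precision = TP / (TP + FP) * 100
= 78 / (78 + 5)
= 78 / 83
= 0.9398
= 94.0%

94.0


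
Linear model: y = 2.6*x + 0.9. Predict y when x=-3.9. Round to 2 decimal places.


y = 2.6 * -3.9 + (0.9)
= -10.14 + (0.9)
= -9.24

-9.24


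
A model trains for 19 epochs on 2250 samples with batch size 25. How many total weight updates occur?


Iterations per epoch = 2250 / 25 = 90
Total updates = iterations_per_epoch * epochs
= 90 * 19
= 1710

1710


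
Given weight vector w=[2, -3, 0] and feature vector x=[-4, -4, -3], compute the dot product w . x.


Element-wise products:
2 * -4 = -8
-3 * -4 = 12
0 * -3 = 0
Sum = -8 + 12 + 0
= 4

4


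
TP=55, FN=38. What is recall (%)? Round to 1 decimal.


Recall = TP / (TP + FN) * 100
= 55 / (55 + 38)
= 55 / 93
= 0.5914
= 59.1%

59.1


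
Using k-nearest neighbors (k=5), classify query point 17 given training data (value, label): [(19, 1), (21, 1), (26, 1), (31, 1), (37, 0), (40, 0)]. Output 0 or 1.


Distances from query 17:
Point 19 (class 1): distance = 2
Point 21 (class 1): distance = 4
Point 26 (class 1): distance = 9
Point 31 (class 1): distance = 14
Point 37 (class 0): distance = 20
K=5 nearest neighbors: classes = [1, 1, 1, 1, 0]
Votes for class 1: 4 / 5
Majority vote => class 1

1


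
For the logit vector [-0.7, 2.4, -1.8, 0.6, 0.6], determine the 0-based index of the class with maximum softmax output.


Softmax is a monotonic transformation, so it preserves the argmax.
We need to find the index of the maximum logit.
Index 0: -0.7
Index 1: 2.4
Index 2: -1.8
Index 3: 0.6
Index 4: 0.6
Maximum logit = 2.4 at index 1

1


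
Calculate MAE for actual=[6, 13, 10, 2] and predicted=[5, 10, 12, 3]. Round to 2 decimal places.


Absolute errors: [1, 3, 2, 1]
Sum of absolute errors = 7
MAE = 7 / 4 = 1.75

1.75


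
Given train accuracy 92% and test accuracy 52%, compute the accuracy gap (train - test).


Gap = train_accuracy - test_accuracy
= 92 - 52
= 40%
This large gap strongly indicates overfitting.

40


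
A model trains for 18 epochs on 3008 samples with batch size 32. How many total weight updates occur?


Iterations per epoch = 3008 / 32 = 94
Total updates = iterations_per_epoch * epochs
= 94 * 18
= 1692

1692


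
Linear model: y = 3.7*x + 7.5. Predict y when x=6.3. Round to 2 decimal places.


y = 3.7 * 6.3 + (7.5)
= 23.31 + (7.5)
= 30.81

30.81


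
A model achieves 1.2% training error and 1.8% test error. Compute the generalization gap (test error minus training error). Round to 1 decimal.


Generalization gap = test_error - train_error
= 1.8 - 1.2
= 0.6%
A small gap suggests good generalization.

0.6


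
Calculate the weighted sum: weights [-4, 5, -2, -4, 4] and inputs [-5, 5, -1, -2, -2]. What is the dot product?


Element-wise products:
-4 * -5 = 20
5 * 5 = 25
-2 * -1 = 2
-4 * -2 = 8
4 * -2 = -8
Sum = 20 + 25 + 2 + 8 + -8
= 47

47


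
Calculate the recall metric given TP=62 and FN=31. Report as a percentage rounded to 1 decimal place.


Recall = TP / (TP + FN) * 100
= 62 / (62 + 31)
= 62 / 93
= 0.6667
= 66.7%

66.7


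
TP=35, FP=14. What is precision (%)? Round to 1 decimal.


Precision = TP / (TP + FP) * 100
= 35 / (35 + 14)
= 35 / 49
= 0.7143
= 71.4%

71.4


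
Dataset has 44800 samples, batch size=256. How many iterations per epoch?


Iterations per epoch = dataset_size / batch_size
= 44800 / 256
= 175

175


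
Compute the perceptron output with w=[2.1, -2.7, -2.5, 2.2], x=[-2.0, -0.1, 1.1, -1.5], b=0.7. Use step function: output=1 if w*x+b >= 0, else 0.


z = w . x + b
= 2.1*-2.0 + -2.7*-0.1 + -2.5*1.1 + 2.2*-1.5 + 0.7
= -4.2 + 0.27 + -2.75 + -3.3 + 0.7
= -9.98 + 0.7
= -9.28
Since z = -9.28 < 0, output = 0

0


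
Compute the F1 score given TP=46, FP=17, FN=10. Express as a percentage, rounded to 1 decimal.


Precision = TP / (TP + FP) = 46 / 63 = 0.7302
Recall = TP / (TP + FN) = 46 / 56 = 0.8214
F1 = 2 * P * R / (P + R)
= 2 * 0.7302 * 0.8214 / (0.7302 + 0.8214)
= 1.1995 / 1.5516
= 0.7731
As percentage: 77.3%

77.3


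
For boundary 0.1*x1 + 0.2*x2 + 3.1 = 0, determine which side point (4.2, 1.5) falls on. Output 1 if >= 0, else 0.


Compute 0.1 * 4.2 + 0.2 * 1.5 + 3.1
= 0.42 + 0.3 + 3.1
= 3.82
Since 3.82 >= 0, the point is on the positive side.

1


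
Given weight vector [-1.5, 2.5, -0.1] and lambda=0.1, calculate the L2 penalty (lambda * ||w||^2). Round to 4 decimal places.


Squaring each weight:
(-1.5)^2 = 2.25
2.5^2 = 6.25
(-0.1)^2 = 0.01
Sum of squares = 8.51
Penalty = 0.1 * 8.51 = 0.8510

0.8510


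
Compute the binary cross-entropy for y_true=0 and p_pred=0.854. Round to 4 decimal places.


For y=0: Loss = -log(1-p)
= -log(1 - 0.854)
= -log(0.146)
= -(-1.9241)
= 1.9241

1.9241


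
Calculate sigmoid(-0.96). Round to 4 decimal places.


sigmoid(z) = 1 / (1 + exp(-z))
exp(-(-0.96)) = exp(0.96) = 2.6117
1 + 2.6117 = 3.6117
1 / 3.6117 = 0.2769

0.2769


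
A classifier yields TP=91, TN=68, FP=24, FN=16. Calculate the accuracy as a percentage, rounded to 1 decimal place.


Accuracy = (TP + TN) / (TP + TN + FP + FN) * 100
= (91 + 68) / (91 + 68 + 24 + 16)
= 159 / 199
= 0.799
= 79.9%

79.9


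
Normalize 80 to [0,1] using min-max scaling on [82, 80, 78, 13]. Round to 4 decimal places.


Min = 13, Max = 82
Range = 82 - 13 = 69
Scaled = (x - min) / (max - min)
= (80 - 13) / 69
= 67 / 69
= 0.9710

0.9710


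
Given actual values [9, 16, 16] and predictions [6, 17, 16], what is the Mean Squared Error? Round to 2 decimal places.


Differences: [3, -1, 0]
Squared errors: [9, 1, 0]
Sum of squared errors = 10
MSE = 10 / 3 = 3.33

3.33


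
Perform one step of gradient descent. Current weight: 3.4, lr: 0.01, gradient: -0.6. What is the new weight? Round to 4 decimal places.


w_new = w_old - lr * gradient
= 3.4 - 0.01 * -0.6
= 3.4 - (-0.006)
= 3.4060

3.4060


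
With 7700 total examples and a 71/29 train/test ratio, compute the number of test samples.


Train samples = 7700 * 71% = 5467
Test samples = 7700 - 5467
= 2233

2233


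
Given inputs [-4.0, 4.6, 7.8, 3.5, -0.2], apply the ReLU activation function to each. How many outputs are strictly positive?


ReLU(x) = max(0, x) for each element:
ReLU(-4.0) = 0
ReLU(4.6) = 4.6
ReLU(7.8) = 7.8
ReLU(3.5) = 3.5
ReLU(-0.2) = 0
Active neurons (>0): 3

3


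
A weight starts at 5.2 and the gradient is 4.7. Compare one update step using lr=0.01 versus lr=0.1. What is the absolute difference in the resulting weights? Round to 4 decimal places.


With lr=0.01: w_new = 5.2 - 0.01 * 4.7 = 5.153
With lr=0.1: w_new = 5.2 - 0.1 * 4.7 = 4.73
Absolute difference = |5.153 - 4.73|
= 0.4230

0.4230


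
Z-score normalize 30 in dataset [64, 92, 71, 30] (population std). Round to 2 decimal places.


Mean = (64 + 92 + 71 + 30) / 4 = 64.25
Variance = sum((x_i - mean)^2) / n = 497.1875
Std = sqrt(497.1875) = 22.2977
Z = (x - mean) / std
= (30 - 64.25) / 22.2977
= -34.25 / 22.2977
= -1.54

-1.54


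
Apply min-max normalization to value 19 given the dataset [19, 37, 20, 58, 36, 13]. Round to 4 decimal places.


Min = 13, Max = 58
Range = 58 - 13 = 45
Scaled = (x - min) / (max - min)
= (19 - 13) / 45
= 6 / 45
= 0.1333

0.1333


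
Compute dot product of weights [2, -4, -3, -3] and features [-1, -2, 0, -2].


Element-wise products:
2 * -1 = -2
-4 * -2 = 8
-3 * 0 = 0
-3 * -2 = 6
Sum = -2 + 8 + 0 + 6
= 12

12


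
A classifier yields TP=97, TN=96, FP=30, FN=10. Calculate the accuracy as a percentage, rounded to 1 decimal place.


Accuracy = (TP + TN) / (TP + TN + FP + FN) * 100
= (97 + 96) / (97 + 96 + 30 + 10)
= 193 / 233
= 0.8283
= 82.8%

82.8


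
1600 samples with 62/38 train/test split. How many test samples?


Train samples = 1600 * 62% = 992
Test samples = 1600 - 992
= 608

608


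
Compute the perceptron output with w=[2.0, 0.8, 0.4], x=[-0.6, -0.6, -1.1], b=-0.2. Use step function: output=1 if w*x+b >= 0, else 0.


z = w . x + b
= 2.0*-0.6 + 0.8*-0.6 + 0.4*-1.1 + -0.2
= -1.2 + -0.48 + -0.44 + -0.2
= -2.12 + -0.2
= -2.32
Since z = -2.32 < 0, output = 0

0


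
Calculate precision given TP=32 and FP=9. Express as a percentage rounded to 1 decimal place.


Precision = TP / (TP + FP) * 100
= 32 / (32 + 9)
= 32 / 41
= 0.7805
= 78.0%

78.0


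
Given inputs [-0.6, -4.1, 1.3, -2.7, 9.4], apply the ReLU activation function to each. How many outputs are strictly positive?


ReLU(x) = max(0, x) for each element:
ReLU(-0.6) = 0
ReLU(-4.1) = 0
ReLU(1.3) = 1.3
ReLU(-2.7) = 0
ReLU(9.4) = 9.4
Active neurons (>0): 2

2


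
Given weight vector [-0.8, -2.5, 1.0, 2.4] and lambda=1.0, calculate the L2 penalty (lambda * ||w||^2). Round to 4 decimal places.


Squaring each weight:
(-0.8)^2 = 0.64
(-2.5)^2 = 6.25
1.0^2 = 1.0
2.4^2 = 5.76
Sum of squares = 13.65
Penalty = 1.0 * 13.65 = 13.6500

13.6500


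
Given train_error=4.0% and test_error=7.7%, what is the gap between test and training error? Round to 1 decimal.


Generalization gap = test_error - train_error
= 7.7 - 4.0
= 3.7%
A moderate gap.

3.7


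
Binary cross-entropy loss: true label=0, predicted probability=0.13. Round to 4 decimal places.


For y=0: Loss = -log(1-p)
= -log(1 - 0.13)
= -log(0.87)
= -(-0.1393)
= 0.1393

0.1393


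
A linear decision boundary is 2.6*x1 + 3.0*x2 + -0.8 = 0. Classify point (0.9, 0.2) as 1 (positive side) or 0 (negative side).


Compute 2.6 * 0.9 + 3.0 * 0.2 + -0.8
= 2.34 + 0.6 + -0.8
= 2.14
Since 2.14 >= 0, the point is on the positive side.

1


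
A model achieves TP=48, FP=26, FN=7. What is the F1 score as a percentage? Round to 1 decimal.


Precision = TP / (TP + FP) = 48 / 74 = 0.6486
Recall = TP / (TP + FN) = 48 / 55 = 0.8727
F1 = 2 * P * R / (P + R)
= 2 * 0.6486 * 0.8727 / (0.6486 + 0.8727)
= 1.1322 / 1.5214
= 0.7442
As percentage: 74.4%

74.4


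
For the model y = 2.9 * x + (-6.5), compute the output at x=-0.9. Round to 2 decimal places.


y = 2.9 * -0.9 + (-6.5)
= -2.61 + (-6.5)
= -9.11

-9.11


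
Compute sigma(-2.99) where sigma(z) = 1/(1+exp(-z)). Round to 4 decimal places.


sigmoid(z) = 1 / (1 + exp(-z))
exp(-(-2.99)) = exp(2.99) = 19.8857
1 + 19.8857 = 20.8857
1 / 20.8857 = 0.0479

0.0479


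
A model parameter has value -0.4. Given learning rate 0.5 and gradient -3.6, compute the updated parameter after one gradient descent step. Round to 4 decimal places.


w_new = w_old - lr * gradient
= -0.4 - 0.5 * -3.6
= -0.4 - (-1.8)
= 1.4000

1.4000


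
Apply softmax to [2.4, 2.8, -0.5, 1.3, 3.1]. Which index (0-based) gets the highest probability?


Softmax is a monotonic transformation, so it preserves the argmax.
We need to find the index of the maximum logit.
Index 0: 2.4
Index 1: 2.8
Index 2: -0.5
Index 3: 1.3
Index 4: 3.1
Maximum logit = 3.1 at index 4

4


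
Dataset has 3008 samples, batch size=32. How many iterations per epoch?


Iterations per epoch = dataset_size / batch_size
= 3008 / 32
= 94

94


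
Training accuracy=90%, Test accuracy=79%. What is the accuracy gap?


Gap = train_accuracy - test_accuracy
= 90 - 79
= 11%
This gap suggests the model is overfitting.

11


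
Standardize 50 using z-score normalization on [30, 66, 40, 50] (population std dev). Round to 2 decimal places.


Mean = (30 + 66 + 40 + 50) / 4 = 46.5
Variance = sum((x_i - mean)^2) / n = 176.75
Std = sqrt(176.75) = 13.2947
Z = (x - mean) / std
= (50 - 46.5) / 13.2947
= 3.5 / 13.2947
= 0.26

0.26


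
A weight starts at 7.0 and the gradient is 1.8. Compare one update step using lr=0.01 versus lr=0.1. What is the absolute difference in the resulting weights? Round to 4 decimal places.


With lr=0.01: w_new = 7.0 - 0.01 * 1.8 = 6.982
With lr=0.1: w_new = 7.0 - 0.1 * 1.8 = 6.82
Absolute difference = |6.982 - 6.82|
= 0.1620

0.1620


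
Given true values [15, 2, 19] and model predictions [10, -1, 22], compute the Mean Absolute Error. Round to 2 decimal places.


Absolute errors: [5, 3, 3]
Sum of absolute errors = 11
MAE = 11 / 3 = 3.67

3.67


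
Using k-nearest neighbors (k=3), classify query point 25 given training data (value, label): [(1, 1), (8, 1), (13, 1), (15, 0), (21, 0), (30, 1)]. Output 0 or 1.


Distances from query 25:
Point 21 (class 0): distance = 4
Point 30 (class 1): distance = 5
Point 15 (class 0): distance = 10
K=3 nearest neighbors: classes = [0, 1, 0]
Votes for class 1: 1 / 3
Majority vote => class 0

0


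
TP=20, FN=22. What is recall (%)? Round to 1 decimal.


Recall = TP / (TP + FN) * 100
= 20 / (20 + 22)
= 20 / 42
= 0.4762
= 47.6%

47.6


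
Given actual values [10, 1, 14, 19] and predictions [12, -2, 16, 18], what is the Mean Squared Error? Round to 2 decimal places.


Differences: [-2, 3, -2, 1]
Squared errors: [4, 9, 4, 1]
Sum of squared errors = 18
MSE = 18 / 4 = 4.50

4.50


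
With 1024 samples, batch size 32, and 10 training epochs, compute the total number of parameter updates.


Iterations per epoch = 1024 / 32 = 32
Total updates = iterations_per_epoch * epochs
= 32 * 10
= 320

320


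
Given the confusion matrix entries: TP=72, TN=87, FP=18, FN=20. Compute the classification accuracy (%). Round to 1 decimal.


Accuracy = (TP + TN) / (TP + TN + FP + FN) * 100
= (72 + 87) / (72 + 87 + 18 + 20)
= 159 / 197
= 0.8071
= 80.7%

80.7


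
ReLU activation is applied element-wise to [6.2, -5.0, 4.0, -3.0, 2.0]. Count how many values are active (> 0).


ReLU(x) = max(0, x) for each element:
ReLU(6.2) = 6.2
ReLU(-5.0) = 0
ReLU(4.0) = 4.0
ReLU(-3.0) = 0
ReLU(2.0) = 2.0
Active neurons (>0): 3

3


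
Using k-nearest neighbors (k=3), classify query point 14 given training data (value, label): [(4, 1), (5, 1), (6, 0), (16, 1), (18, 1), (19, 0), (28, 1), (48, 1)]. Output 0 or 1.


Distances from query 14:
Point 16 (class 1): distance = 2
Point 18 (class 1): distance = 4
Point 19 (class 0): distance = 5
K=3 nearest neighbors: classes = [1, 1, 0]
Votes for class 1: 2 / 3
Majority vote => class 1

1


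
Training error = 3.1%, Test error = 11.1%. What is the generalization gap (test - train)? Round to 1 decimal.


Generalization gap = test_error - train_error
= 11.1 - 3.1
= 8.0%
A moderate gap.

8.0


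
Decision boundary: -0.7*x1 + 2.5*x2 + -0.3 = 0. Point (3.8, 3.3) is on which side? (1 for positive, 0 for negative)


Compute -0.7 * 3.8 + 2.5 * 3.3 + -0.3
= -2.66 + 8.25 + -0.3
= 5.29
Since 5.29 >= 0, the point is on the positive side.

1


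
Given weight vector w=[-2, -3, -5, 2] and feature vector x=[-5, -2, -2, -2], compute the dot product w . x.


Element-wise products:
-2 * -5 = 10
-3 * -2 = 6
-5 * -2 = 10
2 * -2 = -4
Sum = 10 + 6 + 10 + -4
= 22

22


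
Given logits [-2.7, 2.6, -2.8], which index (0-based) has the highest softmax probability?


Softmax is a monotonic transformation, so it preserves the argmax.
We need to find the index of the maximum logit.
Index 0: -2.7
Index 1: 2.6
Index 2: -2.8
Maximum logit = 2.6 at index 1

1


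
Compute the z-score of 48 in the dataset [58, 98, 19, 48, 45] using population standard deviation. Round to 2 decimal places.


Mean = (58 + 98 + 19 + 48 + 45) / 5 = 53.6
Variance = sum((x_i - mean)^2) / n = 658.64
Std = sqrt(658.64) = 25.664
Z = (x - mean) / std
= (48 - 53.6) / 25.664
= -5.6 / 25.664
= -0.22

-0.22


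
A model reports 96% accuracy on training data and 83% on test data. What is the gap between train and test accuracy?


Gap = train_accuracy - test_accuracy
= 96 - 83
= 13%
This gap suggests the model is overfitting.

13


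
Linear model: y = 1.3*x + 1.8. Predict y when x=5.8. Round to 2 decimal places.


y = 1.3 * 5.8 + (1.8)
= 7.54 + (1.8)
= 9.34

9.34


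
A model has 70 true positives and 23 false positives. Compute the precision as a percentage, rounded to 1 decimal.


Precision = TP / (TP + FP) * 100
= 70 / (70 + 23)
= 70 / 93
= 0.7527
= 75.3%

75.3


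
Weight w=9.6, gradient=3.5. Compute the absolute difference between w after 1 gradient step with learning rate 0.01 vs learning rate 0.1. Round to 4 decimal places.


With lr=0.01: w_new = 9.6 - 0.01 * 3.5 = 9.565
With lr=0.1: w_new = 9.6 - 0.1 * 3.5 = 9.25
Absolute difference = |9.565 - 9.25|
= 0.3150

0.3150


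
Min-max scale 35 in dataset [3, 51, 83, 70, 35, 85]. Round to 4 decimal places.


Min = 3, Max = 85
Range = 85 - 3 = 82
Scaled = (x - min) / (max - min)
= (35 - 3) / 82
= 32 / 82
= 0.3902

0.3902


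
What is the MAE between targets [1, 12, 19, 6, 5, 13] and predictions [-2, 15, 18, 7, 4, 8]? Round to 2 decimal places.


Absolute errors: [3, 3, 1, 1, 1, 5]
Sum of absolute errors = 14
MAE = 14 / 6 = 2.33

2.33


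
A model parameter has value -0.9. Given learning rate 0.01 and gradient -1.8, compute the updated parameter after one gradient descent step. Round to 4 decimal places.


w_new = w_old - lr * gradient
= -0.9 - 0.01 * -1.8
= -0.9 - (-0.018)
= -0.8820

-0.8820


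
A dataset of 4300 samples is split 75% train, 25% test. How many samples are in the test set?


Train samples = 4300 * 75% = 3225
Test samples = 4300 - 3225
= 1075

1075


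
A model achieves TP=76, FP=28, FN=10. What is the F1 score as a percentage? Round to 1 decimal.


Precision = TP / (TP + FP) = 76 / 104 = 0.7308
Recall = TP / (TP + FN) = 76 / 86 = 0.8837
F1 = 2 * P * R / (P + R)
= 2 * 0.7308 * 0.8837 / (0.7308 + 0.8837)
= 1.2916 / 1.6145
= 0.8
As percentage: 80.0%

80.0


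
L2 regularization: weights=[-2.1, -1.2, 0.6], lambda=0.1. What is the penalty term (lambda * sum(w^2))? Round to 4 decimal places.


Squaring each weight:
(-2.1)^2 = 4.41
(-1.2)^2 = 1.44
0.6^2 = 0.36
Sum of squares = 6.21
Penalty = 0.1 * 6.21 = 0.6210

0.6210


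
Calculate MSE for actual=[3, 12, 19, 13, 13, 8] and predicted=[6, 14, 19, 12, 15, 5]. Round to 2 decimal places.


Differences: [-3, -2, 0, 1, -2, 3]
Squared errors: [9, 4, 0, 1, 4, 9]
Sum of squared errors = 27
MSE = 27 / 6 = 4.50

4.50


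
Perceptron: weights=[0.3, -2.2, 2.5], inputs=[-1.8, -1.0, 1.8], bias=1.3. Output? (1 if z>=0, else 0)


z = w . x + b
= 0.3*-1.8 + -2.2*-1.0 + 2.5*1.8 + 1.3
= -0.54 + 2.2 + 4.5 + 1.3
= 6.16 + 1.3
= 7.46
Since z = 7.46 >= 0, output = 1

1


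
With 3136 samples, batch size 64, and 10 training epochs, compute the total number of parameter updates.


Iterations per epoch = 3136 / 64 = 49
Total updates = iterations_per_epoch * epochs
= 49 * 10
= 490

490


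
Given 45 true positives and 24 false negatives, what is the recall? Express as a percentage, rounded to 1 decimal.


Recall = TP / (TP + FN) * 100
= 45 / (45 + 24)
= 45 / 69
= 0.6522
= 65.2%

65.2


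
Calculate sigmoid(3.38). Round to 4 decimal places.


sigmoid(z) = 1 / (1 + exp(-z))
exp(-(3.38)) = exp(-3.38) = 0.034
1 + 0.034 = 1.034
1 / 1.034 = 0.9671

0.9671


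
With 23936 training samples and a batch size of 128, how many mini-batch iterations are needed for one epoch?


Iterations per epoch = dataset_size / batch_size
= 23936 / 128
= 187

187


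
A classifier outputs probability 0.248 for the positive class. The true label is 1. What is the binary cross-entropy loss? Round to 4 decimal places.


For y=1: Loss = -log(p)
= -log(0.248)
= -(-1.3943)
= 1.3943

1.3943


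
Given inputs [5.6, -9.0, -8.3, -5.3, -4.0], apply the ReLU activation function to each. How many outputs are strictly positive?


ReLU(x) = max(0, x) for each element:
ReLU(5.6) = 5.6
ReLU(-9.0) = 0
ReLU(-8.3) = 0
ReLU(-5.3) = 0
ReLU(-4.0) = 0
Active neurons (>0): 1

1


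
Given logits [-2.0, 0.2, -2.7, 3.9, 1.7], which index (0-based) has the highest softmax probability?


Softmax is a monotonic transformation, so it preserves the argmax.
We need to find the index of the maximum logit.
Index 0: -2.0
Index 1: 0.2
Index 2: -2.7
Index 3: 3.9
Index 4: 1.7
Maximum logit = 3.9 at index 3

3


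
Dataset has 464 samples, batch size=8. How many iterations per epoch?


Iterations per epoch = dataset_size / batch_size
= 464 / 8
= 58

58


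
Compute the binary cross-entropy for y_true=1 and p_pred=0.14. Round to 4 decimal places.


For y=1: Loss = -log(p)
= -log(0.14)
= -(-1.9661)
= 1.9661

1.9661


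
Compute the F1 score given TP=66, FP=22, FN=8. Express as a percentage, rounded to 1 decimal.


Precision = TP / (TP + FP) = 66 / 88 = 0.75
Recall = TP / (TP + FN) = 66 / 74 = 0.8919
F1 = 2 * P * R / (P + R)
= 2 * 0.75 * 0.8919 / (0.75 + 0.8919)
= 1.3378 / 1.6419
= 0.8148
As percentage: 81.5%

81.5


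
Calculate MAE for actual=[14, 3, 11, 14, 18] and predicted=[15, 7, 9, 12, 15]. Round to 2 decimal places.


Absolute errors: [1, 4, 2, 2, 3]
Sum of absolute errors = 12
MAE = 12 / 5 = 2.40

2.40


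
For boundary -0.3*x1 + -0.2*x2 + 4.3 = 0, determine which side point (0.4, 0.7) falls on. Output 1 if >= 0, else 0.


Compute -0.3 * 0.4 + -0.2 * 0.7 + 4.3
= -0.12 + -0.14 + 4.3
= 4.04
Since 4.04 >= 0, the point is on the positive side.

1


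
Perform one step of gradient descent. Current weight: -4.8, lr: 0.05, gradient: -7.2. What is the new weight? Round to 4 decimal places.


w_new = w_old - lr * gradient
= -4.8 - 0.05 * -7.2
= -4.8 - (-0.36)
= -4.4400

-4.4400


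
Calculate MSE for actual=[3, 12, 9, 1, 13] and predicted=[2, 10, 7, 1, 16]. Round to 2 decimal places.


Differences: [1, 2, 2, 0, -3]
Squared errors: [1, 4, 4, 0, 9]
Sum of squared errors = 18
MSE = 18 / 5 = 3.60

3.60


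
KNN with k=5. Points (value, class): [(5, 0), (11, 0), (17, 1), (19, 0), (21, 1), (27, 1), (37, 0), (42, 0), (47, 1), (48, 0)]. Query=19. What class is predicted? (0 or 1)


Distances from query 19:
Point 19 (class 0): distance = 0
Point 17 (class 1): distance = 2
Point 21 (class 1): distance = 2
Point 11 (class 0): distance = 8
Point 27 (class 1): distance = 8
K=5 nearest neighbors: classes = [0, 1, 1, 0, 1]
Votes for class 1: 3 / 5
Majority vote => class 1

1


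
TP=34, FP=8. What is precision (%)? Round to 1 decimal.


Precision = TP / (TP + FP) * 100
= 34 / (34 + 8)
= 34 / 42
= 0.8095
= 81.0%

81.0


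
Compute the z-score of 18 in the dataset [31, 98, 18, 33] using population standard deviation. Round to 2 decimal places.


Mean = (31 + 98 + 18 + 33) / 4 = 45.0
Variance = sum((x_i - mean)^2) / n = 969.5
Std = sqrt(969.5) = 31.1368
Z = (x - mean) / std
= (18 - 45.0) / 31.1368
= -27.0 / 31.1368
= -0.87

-0.87


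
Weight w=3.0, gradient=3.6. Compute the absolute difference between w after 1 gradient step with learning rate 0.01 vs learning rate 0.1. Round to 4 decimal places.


With lr=0.01: w_new = 3.0 - 0.01 * 3.6 = 2.964
With lr=0.1: w_new = 3.0 - 0.1 * 3.6 = 2.64
Absolute difference = |2.964 - 2.64|
= 0.3240

0.3240


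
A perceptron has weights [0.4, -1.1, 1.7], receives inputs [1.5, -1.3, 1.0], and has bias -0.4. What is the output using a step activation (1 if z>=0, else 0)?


z = w . x + b
= 0.4*1.5 + -1.1*-1.3 + 1.7*1.0 + -0.4
= 0.6 + 1.43 + 1.7 + -0.4
= 3.73 + -0.4
= 3.33
Since z = 3.33 >= 0, output = 1

1


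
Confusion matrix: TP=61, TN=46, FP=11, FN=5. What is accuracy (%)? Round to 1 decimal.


Accuracy = (TP + TN) / (TP + TN + FP + FN) * 100
= (61 + 46) / (61 + 46 + 11 + 5)
= 107 / 123
= 0.8699
= 87.0%

87.0


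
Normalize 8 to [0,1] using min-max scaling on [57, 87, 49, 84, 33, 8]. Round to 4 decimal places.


Min = 8, Max = 87
Range = 87 - 8 = 79
Scaled = (x - min) / (max - min)
= (8 - 8) / 79
= 0 / 79
= 0.0000

0.0000


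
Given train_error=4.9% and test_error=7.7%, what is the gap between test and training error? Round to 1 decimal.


Generalization gap = test_error - train_error
= 7.7 - 4.9
= 2.8%
A moderate gap.

2.8


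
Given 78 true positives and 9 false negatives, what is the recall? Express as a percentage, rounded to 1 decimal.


Recall = TP / (TP + FN) * 100
= 78 / (78 + 9)
= 78 / 87
= 0.8966
= 89.7%

89.7


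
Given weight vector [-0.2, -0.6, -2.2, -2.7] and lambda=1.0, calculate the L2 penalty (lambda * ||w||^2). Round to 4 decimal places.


Squaring each weight:
(-0.2)^2 = 0.04
(-0.6)^2 = 0.36
(-2.2)^2 = 4.84
(-2.7)^2 = 7.29
Sum of squares = 12.53
Penalty = 1.0 * 12.53 = 12.5300

12.5300


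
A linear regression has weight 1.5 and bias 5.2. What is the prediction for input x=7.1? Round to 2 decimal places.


y = 1.5 * 7.1 + (5.2)
= 10.65 + (5.2)
= 15.85

15.85


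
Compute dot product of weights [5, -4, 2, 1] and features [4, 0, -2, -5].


Element-wise products:
5 * 4 = 20
-4 * 0 = 0
2 * -2 = -4
1 * -5 = -5
Sum = 20 + 0 + -4 + -5
= 11

11


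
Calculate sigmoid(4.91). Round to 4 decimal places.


sigmoid(z) = 1 / (1 + exp(-z))
exp(-(4.91)) = exp(-4.91) = 0.0074
1 + 0.0074 = 1.0074
1 / 1.0074 = 0.9927

0.9927


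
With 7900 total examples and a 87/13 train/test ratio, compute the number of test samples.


Train samples = 7900 * 87% = 6873
Test samples = 7900 - 6873
= 1027

1027


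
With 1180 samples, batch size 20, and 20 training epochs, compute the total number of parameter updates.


Iterations per epoch = 1180 / 20 = 59
Total updates = iterations_per_epoch * epochs
= 59 * 20
= 1180

1180


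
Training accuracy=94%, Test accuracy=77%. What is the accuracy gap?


Gap = train_accuracy - test_accuracy
= 94 - 77
= 17%
This gap suggests the model is overfitting.

17


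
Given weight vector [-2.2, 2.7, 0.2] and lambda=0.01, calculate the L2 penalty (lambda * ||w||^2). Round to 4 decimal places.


Squaring each weight:
(-2.2)^2 = 4.84
2.7^2 = 7.29
0.2^2 = 0.04
Sum of squares = 12.17
Penalty = 0.01 * 12.17 = 0.1217

0.1217


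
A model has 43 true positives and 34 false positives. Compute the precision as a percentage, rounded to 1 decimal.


Precision = TP / (TP + FP) * 100
= 43 / (43 + 34)
= 43 / 77
= 0.5584
= 55.8%

55.8


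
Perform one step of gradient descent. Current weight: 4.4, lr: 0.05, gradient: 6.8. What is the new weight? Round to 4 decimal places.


w_new = w_old - lr * gradient
= 4.4 - 0.05 * 6.8
= 4.4 - (0.34)
= 4.0600

4.0600


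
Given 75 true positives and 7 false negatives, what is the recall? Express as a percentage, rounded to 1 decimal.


Recall = TP / (TP + FN) * 100
= 75 / (75 + 7)
= 75 / 82
= 0.9146
= 91.5%

91.5


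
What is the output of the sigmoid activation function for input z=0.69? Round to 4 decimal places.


sigmoid(z) = 1 / (1 + exp(-z))
exp(-(0.69)) = exp(-0.69) = 0.5016
1 + 0.5016 = 1.5016
1 / 1.5016 = 0.6660

0.6660


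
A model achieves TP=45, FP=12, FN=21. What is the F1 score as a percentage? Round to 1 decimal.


Precision = TP / (TP + FP) = 45 / 57 = 0.7895
Recall = TP / (TP + FN) = 45 / 66 = 0.6818
F1 = 2 * P * R / (P + R)
= 2 * 0.7895 * 0.6818 / (0.7895 + 0.6818)
= 1.0766 / 1.4713
= 0.7317
As percentage: 73.2%

73.2


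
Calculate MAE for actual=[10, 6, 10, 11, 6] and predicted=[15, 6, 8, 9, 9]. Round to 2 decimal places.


Absolute errors: [5, 0, 2, 2, 3]
Sum of absolute errors = 12
MAE = 12 / 5 = 2.40

2.40


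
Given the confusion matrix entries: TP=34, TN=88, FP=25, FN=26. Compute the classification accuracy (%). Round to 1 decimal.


Accuracy = (TP + TN) / (TP + TN + FP + FN) * 100
= (34 + 88) / (34 + 88 + 25 + 26)
= 122 / 173
= 0.7052
= 70.5%

70.5


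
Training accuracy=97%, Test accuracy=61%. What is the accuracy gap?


Gap = train_accuracy - test_accuracy
= 97 - 61
= 36%
This large gap strongly indicates overfitting.

36


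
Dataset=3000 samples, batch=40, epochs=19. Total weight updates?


Iterations per epoch = 3000 / 40 = 75
Total updates = iterations_per_epoch * epochs
= 75 * 19
= 1425

1425


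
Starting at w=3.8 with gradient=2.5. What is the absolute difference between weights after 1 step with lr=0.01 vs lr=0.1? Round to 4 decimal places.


With lr=0.01: w_new = 3.8 - 0.01 * 2.5 = 3.775
With lr=0.1: w_new = 3.8 - 0.1 * 2.5 = 3.55
Absolute difference = |3.775 - 3.55|
= 0.2250

0.2250


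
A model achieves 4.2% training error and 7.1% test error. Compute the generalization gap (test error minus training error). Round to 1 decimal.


Generalization gap = test_error - train_error
= 7.1 - 4.2
= 2.9%
A moderate gap.

2.9


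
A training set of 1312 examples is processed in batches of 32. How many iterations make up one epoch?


Iterations per epoch = dataset_size / batch_size
= 1312 / 32
= 41

41


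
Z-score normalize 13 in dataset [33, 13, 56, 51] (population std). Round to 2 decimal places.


Mean = (33 + 13 + 56 + 51) / 4 = 38.25
Variance = sum((x_i - mean)^2) / n = 285.6875
Std = sqrt(285.6875) = 16.9023
Z = (x - mean) / std
= (13 - 38.25) / 16.9023
= -25.25 / 16.9023
= -1.49

-1.49


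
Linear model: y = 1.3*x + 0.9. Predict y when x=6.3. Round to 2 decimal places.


y = 1.3 * 6.3 + (0.9)
= 8.19 + (0.9)
= 9.09

9.09


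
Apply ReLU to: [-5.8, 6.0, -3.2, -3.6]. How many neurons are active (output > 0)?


ReLU(x) = max(0, x) for each element:
ReLU(-5.8) = 0
ReLU(6.0) = 6.0
ReLU(-3.2) = 0
ReLU(-3.6) = 0
Active neurons (>0): 1

1


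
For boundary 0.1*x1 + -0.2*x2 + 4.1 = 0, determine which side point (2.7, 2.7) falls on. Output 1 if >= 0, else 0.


Compute 0.1 * 2.7 + -0.2 * 2.7 + 4.1
= 0.27 + -0.54 + 4.1
= 3.83
Since 3.83 >= 0, the point is on the positive side.

1


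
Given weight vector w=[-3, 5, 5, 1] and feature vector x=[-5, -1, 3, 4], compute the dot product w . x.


Element-wise products:
-3 * -5 = 15
5 * -1 = -5
5 * 3 = 15
1 * 4 = 4
Sum = 15 + -5 + 15 + 4
= 29

29


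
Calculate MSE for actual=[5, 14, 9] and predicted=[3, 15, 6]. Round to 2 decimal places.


Differences: [2, -1, 3]
Squared errors: [4, 1, 9]
Sum of squared errors = 14
MSE = 14 / 3 = 4.67

4.67


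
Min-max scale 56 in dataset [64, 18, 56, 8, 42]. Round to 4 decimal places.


Min = 8, Max = 64
Range = 64 - 8 = 56
Scaled = (x - min) / (max - min)
= (56 - 8) / 56
= 48 / 56
= 0.8571

0.8571


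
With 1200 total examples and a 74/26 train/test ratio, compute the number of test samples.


Train samples = 1200 * 74% = 888
Test samples = 1200 - 888
= 312

312


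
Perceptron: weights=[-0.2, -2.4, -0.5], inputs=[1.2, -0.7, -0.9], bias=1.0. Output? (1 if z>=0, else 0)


z = w . x + b
= -0.2*1.2 + -2.4*-0.7 + -0.5*-0.9 + 1.0
= -0.24 + 1.68 + 0.45 + 1.0
= 1.89 + 1.0
= 2.89
Since z = 2.89 >= 0, output = 1

1


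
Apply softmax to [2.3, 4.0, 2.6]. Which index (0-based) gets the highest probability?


Softmax is a monotonic transformation, so it preserves the argmax.
We need to find the index of the maximum logit.
Index 0: 2.3
Index 1: 4.0
Index 2: 2.6
Maximum logit = 4.0 at index 1

1


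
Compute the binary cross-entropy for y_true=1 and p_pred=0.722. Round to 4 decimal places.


For y=1: Loss = -log(p)
= -log(0.722)
= -(-0.3257)
= 0.3257

0.3257


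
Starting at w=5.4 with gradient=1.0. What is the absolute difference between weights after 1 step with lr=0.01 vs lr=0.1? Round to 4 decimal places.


With lr=0.01: w_new = 5.4 - 0.01 * 1.0 = 5.39
With lr=0.1: w_new = 5.4 - 0.1 * 1.0 = 5.3
Absolute difference = |5.39 - 5.3|
= 0.0900

0.0900


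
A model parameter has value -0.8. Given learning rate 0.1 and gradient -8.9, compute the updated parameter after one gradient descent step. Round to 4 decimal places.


w_new = w_old - lr * gradient
= -0.8 - 0.1 * -8.9
= -0.8 - (-0.89)
= 0.0900

0.0900


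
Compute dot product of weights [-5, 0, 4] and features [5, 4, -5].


Element-wise products:
-5 * 5 = -25
0 * 4 = 0
4 * -5 = -20
Sum = -25 + 0 + -20
= -45

-45


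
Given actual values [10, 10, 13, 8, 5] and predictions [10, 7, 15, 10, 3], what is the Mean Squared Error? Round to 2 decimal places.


Differences: [0, 3, -2, -2, 2]
Squared errors: [0, 9, 4, 4, 4]
Sum of squared errors = 21
MSE = 21 / 5 = 4.20

4.20


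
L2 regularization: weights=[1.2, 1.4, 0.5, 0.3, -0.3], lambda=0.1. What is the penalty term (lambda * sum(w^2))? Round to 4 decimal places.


Squaring each weight:
1.2^2 = 1.44
1.4^2 = 1.96
0.5^2 = 0.25
0.3^2 = 0.09
(-0.3)^2 = 0.09
Sum of squares = 3.83
Penalty = 0.1 * 3.83 = 0.3830

0.3830


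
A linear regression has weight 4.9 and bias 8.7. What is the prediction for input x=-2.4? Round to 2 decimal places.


y = 4.9 * -2.4 + (8.7)
= -11.76 + (8.7)
= -3.06

-3.06


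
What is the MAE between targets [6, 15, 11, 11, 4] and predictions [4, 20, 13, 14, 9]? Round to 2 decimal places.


Absolute errors: [2, 5, 2, 3, 5]
Sum of absolute errors = 17
MAE = 17 / 5 = 3.40

3.40


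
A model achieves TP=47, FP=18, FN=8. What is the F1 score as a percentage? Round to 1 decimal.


Precision = TP / (TP + FP) = 47 / 65 = 0.7231
Recall = TP / (TP + FN) = 47 / 55 = 0.8545
F1 = 2 * P * R / (P + R)
= 2 * 0.7231 * 0.8545 / (0.7231 + 0.8545)
= 1.2358 / 1.5776
= 0.7833
As percentage: 78.3%

78.3


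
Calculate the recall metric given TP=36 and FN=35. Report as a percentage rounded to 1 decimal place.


Recall = TP / (TP + FN) * 100
= 36 / (36 + 35)
= 36 / 71
= 0.507
= 50.7%

50.7


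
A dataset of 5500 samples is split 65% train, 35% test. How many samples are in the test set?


Train samples = 5500 * 65% = 3575
Test samples = 5500 - 3575
= 1925

1925


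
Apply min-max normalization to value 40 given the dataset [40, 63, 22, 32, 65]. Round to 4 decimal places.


Min = 22, Max = 65
Range = 65 - 22 = 43
Scaled = (x - min) / (max - min)
= (40 - 22) / 43
= 18 / 43
= 0.4186

0.4186


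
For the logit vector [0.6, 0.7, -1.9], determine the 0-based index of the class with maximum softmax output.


Softmax is a monotonic transformation, so it preserves the argmax.
We need to find the index of the maximum logit.
Index 0: 0.6
Index 1: 0.7
Index 2: -1.9
Maximum logit = 0.7 at index 1

1


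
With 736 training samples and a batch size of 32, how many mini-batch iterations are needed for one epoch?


Iterations per epoch = dataset_size / batch_size
= 736 / 32
= 23

23
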